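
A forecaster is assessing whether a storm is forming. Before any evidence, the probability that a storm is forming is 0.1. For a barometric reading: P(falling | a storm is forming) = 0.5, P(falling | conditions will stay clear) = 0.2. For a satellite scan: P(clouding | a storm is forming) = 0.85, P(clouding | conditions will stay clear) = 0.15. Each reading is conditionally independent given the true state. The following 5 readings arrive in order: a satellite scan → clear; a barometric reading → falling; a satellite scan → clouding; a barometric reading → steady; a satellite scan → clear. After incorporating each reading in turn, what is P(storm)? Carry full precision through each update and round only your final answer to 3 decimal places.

0.030

After a satellite scan='clear': P(storm) = 0.15·0.1000 / (0.15·0.1000 + 0.85·0.9000) ≈ 0.0192
After a barometric reading='falling': P(storm) = 0.5·0.0192 / (0.5·0.0192 + 0.2·0.9808) ≈ 0.0467
After a satellite scan='clouding': P(storm) = 0.85·0.0467 / (0.85·0.0467 + 0.15·0.9533) ≈ 0.2174
After a barometric reading='steady': P(storm) = 0.5·0.2174 / (0.5·0.2174 + 0.8·0.7826) ≈ 0.1479
After a satellite scan='clear': P(storm) = 0.15·0.1479 / (0.15·0.1479 + 0.85·0.8521) ≈ 0.0297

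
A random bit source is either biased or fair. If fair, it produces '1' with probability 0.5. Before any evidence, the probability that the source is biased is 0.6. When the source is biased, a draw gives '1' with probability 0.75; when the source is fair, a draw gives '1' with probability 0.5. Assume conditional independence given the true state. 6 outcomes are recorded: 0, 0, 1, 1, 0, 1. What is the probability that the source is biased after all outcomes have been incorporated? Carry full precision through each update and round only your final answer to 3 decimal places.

0.388

After '0': P(biased) = 0.25·0.6000 / (0.25·0.6000 + 0.5·0.4000) ≈ 0.4286
After '0': P(biased) = 0.25·0.4286 / (0.25·0.4286 + 0.5·0.5714) ≈ 0.2727
After '1': P(biased) = 0.75·0.2727 / (0.75·0.2727 + 0.5·0.7273) ≈ 0.3600
After '1': P(biased) = 0.75·0.3600 / (0.75·0.3600 + 0.5·0.6400) ≈ 0.4576
After '0': P(biased) = 0.25·0.4576 / (0.25·0.4576 + 0.5·0.5424) ≈ 0.2967
After '1': P(biased) = 0.75·0.2967 / (0.75·0.2967 + 0.5·0.7033) ≈ 0.3876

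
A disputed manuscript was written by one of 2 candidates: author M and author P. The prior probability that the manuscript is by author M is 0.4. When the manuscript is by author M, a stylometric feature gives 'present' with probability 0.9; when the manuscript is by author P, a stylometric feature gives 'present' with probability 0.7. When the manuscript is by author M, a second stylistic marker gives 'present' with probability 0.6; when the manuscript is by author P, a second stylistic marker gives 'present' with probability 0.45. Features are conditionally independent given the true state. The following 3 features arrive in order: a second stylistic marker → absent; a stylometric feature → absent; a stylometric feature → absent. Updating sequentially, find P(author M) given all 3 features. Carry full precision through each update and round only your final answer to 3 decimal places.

After a second stylistic marker='absent': P(author M) = 0.4·0.4000 / (0.4·0.4000 + 0.55·0.6000) ≈ 0.3265
After a stylometric feature='absent': P(author M) = 0.1·0.3265 / (0.1·0.3265 + 0.3·0.6735) ≈ 0.1391
After a stylometric feature='absent': P(author M) = 0.1·0.1391 / (0.1·0.1391 + 0.3·0.8609) ≈ 0.0511

0.051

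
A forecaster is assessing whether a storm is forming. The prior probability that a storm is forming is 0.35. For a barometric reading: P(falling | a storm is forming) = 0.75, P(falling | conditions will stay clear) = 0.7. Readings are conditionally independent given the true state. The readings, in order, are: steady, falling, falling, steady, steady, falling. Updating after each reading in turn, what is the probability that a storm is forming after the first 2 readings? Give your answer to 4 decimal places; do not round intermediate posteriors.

After 'steady': P(storm) = 0.25·0.3500 / (0.25·0.3500 + 0.3·0.6500) ≈ 0.3097
After 'falling': P(storm) = 0.75·0.3097 / (0.75·0.3097 + 0.7·0.6903) ≈ 0.3247

0.3247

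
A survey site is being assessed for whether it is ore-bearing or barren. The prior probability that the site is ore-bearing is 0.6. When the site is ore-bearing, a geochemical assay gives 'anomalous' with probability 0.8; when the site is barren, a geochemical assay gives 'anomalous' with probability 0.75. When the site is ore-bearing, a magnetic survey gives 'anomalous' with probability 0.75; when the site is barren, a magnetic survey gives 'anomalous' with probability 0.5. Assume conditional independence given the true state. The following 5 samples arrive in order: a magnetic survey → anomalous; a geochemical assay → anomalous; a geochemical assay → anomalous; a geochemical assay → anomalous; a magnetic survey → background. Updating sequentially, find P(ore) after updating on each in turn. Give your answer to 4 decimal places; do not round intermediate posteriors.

After a magnetic survey='anomalous': P(ore) = 0.75·0.6000 / (0.75·0.6000 + 0.5·0.4000) ≈ 0.6923
After a geochemical assay='anomalous': P(ore) = 0.8·0.6923 / (0.8·0.6923 + 0.75·0.3077) ≈ 0.7059
After a geochemical assay='anomalous': P(ore) = 0.8·0.7059 / (0.8·0.7059 + 0.75·0.2941) ≈ 0.7191
After a geochemical assay='anomalous': P(ore) = 0.8·0.7191 / (0.8·0.7191 + 0.75·0.2809) ≈ 0.7320
After a magnetic survey='background': P(ore) = 0.25·0.7320 / (0.25·0.7320 + 0.5·0.2680) ≈ 0.5772

0.5772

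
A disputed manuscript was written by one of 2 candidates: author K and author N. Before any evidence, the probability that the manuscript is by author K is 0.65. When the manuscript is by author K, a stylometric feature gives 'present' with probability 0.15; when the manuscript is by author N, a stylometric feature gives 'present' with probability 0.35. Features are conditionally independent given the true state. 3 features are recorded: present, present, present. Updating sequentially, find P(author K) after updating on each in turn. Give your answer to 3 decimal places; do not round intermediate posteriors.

0.128

Each posterior becomes the prior for the next update.
After 'present': P(author K) = 0.15·0.6500 / (0.15·0.6500 + 0.35·0.3500) ≈ 0.4432
After 'present': P(author K) = 0.15·0.4432 / (0.15·0.4432 + 0.35·0.5568) ≈ 0.2543
After 'present': P(author K) = 0.15·0.2543 / (0.15·0.2543 + 0.35·0.7457) ≈ 0.1275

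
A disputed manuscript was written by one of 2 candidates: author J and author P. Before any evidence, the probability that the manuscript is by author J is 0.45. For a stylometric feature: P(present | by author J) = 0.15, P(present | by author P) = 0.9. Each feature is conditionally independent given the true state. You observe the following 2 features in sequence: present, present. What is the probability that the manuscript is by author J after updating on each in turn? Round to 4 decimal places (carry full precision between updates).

Apply Bayes' rule sequentially, carrying P(author J) forward.
After 'present': P(author J) = 0.15·0.4500 / (0.15·0.4500 + 0.9·0.5500) ≈ 0.1200
After 'present': P(author J) = 0.15·0.1200 / (0.15·0.1200 + 0.9·0.8800) ≈ 0.0222

0.0222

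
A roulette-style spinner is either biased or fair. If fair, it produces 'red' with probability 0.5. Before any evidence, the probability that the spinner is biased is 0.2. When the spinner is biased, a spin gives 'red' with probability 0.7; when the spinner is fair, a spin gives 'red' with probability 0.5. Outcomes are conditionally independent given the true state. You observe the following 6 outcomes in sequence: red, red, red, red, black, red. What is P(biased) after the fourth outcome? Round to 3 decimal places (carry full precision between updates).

After 'red': P(biased) = 0.7·0.2000 / (0.7·0.2000 + 0.5·0.8000) ≈ 0.2593
After 'red': P(biased) = 0.7·0.2593 / (0.7·0.2593 + 0.5·0.7407) ≈ 0.3289
After 'red': P(biased) = 0.7·0.3289 / (0.7·0.3289 + 0.5·0.6711) ≈ 0.4069
After 'red': P(biased) = 0.7·0.4069 / (0.7·0.4069 + 0.5·0.5931) ≈ 0.4899

0.490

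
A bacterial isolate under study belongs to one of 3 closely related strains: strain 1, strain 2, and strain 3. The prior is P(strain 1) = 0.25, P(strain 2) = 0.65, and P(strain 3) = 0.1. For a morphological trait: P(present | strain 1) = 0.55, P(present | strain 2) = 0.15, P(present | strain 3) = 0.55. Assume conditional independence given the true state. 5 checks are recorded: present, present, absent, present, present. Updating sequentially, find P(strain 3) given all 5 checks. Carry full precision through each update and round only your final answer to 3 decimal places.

0.280

After 'present': normaliser = 0.55·0.2500 + 0.15·0.6500 + 0.55·0.1000; P(strain 1) ≈ 0.4741, P(strain 2) ≈ 0.3362, P(strain 3) ≈ 0.1897
After 'present': normaliser = 0.55·0.4741 + 0.15·0.3362 + 0.55·0.1897; P(strain 1) ≈ 0.6276, P(strain 2) ≈ 0.1214, P(strain 3) ≈ 0.2510
After 'absent': normaliser = 0.45·0.6276 + 0.85·0.1214 + 0.45·0.2510; P(strain 1) ≈ 0.5665, P(strain 2) ≈ 0.2069, P(strain 3) ≈ 0.2266
After 'present': normaliser = 0.55·0.5665 + 0.15·0.2069 + 0.55·0.2266; P(strain 1) ≈ 0.6668, P(strain 2) ≈ 0.0664, P(strain 3) ≈ 0.2667
After 'present': normaliser = 0.55·0.6668 + 0.15·0.0664 + 0.55·0.2667; P(strain 1) ≈ 0.7007, P(strain 2) ≈ 0.0190, P(strain 3) ≈ 0.2803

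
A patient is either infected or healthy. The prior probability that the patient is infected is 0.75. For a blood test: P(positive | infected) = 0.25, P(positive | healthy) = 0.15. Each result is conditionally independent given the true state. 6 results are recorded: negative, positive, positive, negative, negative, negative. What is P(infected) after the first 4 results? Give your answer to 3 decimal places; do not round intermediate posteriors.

0.866

After 'negative': P(infected) = 0.75·0.7500 / (0.75·0.7500 + 0.85·0.2500) ≈ 0.7258
After 'positive': P(infected) = 0.25·0.7258 / (0.25·0.7258 + 0.15·0.2742) ≈ 0.8152
After 'positive': P(infected) = 0.25·0.8152 / (0.25·0.8152 + 0.15·0.1848) ≈ 0.8803
After 'negative': P(infected) = 0.75·0.8803 / (0.75·0.8803 + 0.85·0.1197) ≈ 0.8665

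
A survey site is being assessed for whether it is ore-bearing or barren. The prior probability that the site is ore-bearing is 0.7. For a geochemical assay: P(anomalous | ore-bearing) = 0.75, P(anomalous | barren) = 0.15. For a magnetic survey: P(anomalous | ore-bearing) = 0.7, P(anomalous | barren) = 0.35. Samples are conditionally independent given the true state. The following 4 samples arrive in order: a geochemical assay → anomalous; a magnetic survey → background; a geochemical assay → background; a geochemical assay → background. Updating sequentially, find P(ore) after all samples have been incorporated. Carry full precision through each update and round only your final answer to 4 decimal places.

After a geochemical assay='anomalous': P(ore) = 0.75·0.7000 / (0.75·0.7000 + 0.15·0.3000) ≈ 0.9211
After a magnetic survey='background': P(ore) = 0.3·0.9211 / (0.3·0.9211 + 0.65·0.0789) ≈ 0.8434
After a geochemical assay='background': P(ore) = 0.25·0.8434 / (0.25·0.8434 + 0.85·0.1566) ≈ 0.6130
After a geochemical assay='background': P(ore) = 0.25·0.6130 / (0.25·0.6130 + 0.85·0.3870) ≈ 0.3178

0.3178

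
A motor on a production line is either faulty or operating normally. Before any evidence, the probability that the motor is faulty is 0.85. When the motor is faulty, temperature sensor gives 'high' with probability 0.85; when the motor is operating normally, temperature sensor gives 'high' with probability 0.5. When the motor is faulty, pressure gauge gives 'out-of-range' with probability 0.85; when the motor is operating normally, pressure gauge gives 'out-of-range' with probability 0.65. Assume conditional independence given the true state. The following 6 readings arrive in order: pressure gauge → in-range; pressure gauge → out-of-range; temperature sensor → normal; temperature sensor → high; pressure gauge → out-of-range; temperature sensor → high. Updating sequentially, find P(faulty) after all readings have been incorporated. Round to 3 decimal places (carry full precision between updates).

0.783

After pressure gauge='in-range': P(faulty) = 0.15·0.8500 / (0.15·0.8500 + 0.35·0.1500) ≈ 0.7083
After pressure gauge='out-of-range': P(faulty) = 0.85·0.7083 / (0.85·0.7083 + 0.65·0.2917) ≈ 0.7605
After temperature sensor='normal': P(faulty) = 0.15·0.7605 / (0.15·0.7605 + 0.5·0.2395) ≈ 0.4879
After temperature sensor='high': P(faulty) = 0.85·0.4879 / (0.85·0.4879 + 0.5·0.5121) ≈ 0.6183
After pressure gauge='out-of-range': P(faulty) = 0.85·0.6183 / (0.85·0.6183 + 0.65·0.3817) ≈ 0.6793
After temperature sensor='high': P(faulty) = 0.85·0.6793 / (0.85·0.6793 + 0.5·0.3207) ≈ 0.7826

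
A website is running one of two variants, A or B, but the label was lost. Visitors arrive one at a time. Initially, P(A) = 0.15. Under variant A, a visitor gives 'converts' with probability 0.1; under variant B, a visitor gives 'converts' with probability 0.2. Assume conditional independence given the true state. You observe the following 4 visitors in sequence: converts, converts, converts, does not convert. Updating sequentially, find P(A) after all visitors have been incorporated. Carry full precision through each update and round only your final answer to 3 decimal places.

0.024

After 'converts': P(A) = 0.1·0.1500 / (0.1·0.1500 + 0.2·0.8500) ≈ 0.0811
After 'converts': P(A) = 0.1·0.0811 / (0.1·0.0811 + 0.2·0.9189) ≈ 0.0423
After 'converts': P(A) = 0.1·0.0423 / (0.1·0.0423 + 0.2·0.9577) ≈ 0.0216
After 'does not convert': P(A) = 0.9·0.0216 / (0.9·0.0216 + 0.8·0.9784) ≈ 0.0242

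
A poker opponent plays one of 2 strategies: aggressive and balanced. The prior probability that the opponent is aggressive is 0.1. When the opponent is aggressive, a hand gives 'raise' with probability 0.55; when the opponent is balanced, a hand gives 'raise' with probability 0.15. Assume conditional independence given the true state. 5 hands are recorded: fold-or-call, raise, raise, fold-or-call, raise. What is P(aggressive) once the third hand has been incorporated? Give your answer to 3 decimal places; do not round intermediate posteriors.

0.442

Apply Bayes' rule sequentially, carrying P(aggressive) forward.
After 'fold-or-call': P(aggressive) = 0.45·0.1000 / (0.45·0.1000 + 0.85·0.9000) ≈ 0.0556
After 'raise': P(aggressive) = 0.55·0.0556 / (0.55·0.0556 + 0.15·0.9444) ≈ 0.1774
After 'raise': P(aggressive) = 0.55·0.1774 / (0.55·0.1774 + 0.15·0.8226) ≈ 0.4416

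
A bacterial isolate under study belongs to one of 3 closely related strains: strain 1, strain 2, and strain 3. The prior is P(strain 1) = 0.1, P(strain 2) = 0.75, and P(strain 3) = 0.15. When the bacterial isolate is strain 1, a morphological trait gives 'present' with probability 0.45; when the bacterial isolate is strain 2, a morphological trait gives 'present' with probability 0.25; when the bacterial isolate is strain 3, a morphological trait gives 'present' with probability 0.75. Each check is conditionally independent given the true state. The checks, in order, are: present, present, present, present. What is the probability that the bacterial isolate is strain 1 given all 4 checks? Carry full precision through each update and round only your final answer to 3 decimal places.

0.075

After 'present': normaliser = 0.45·0.1000 + 0.25·0.7500 + 0.75·0.1500; P(strain 1) ≈ 0.1304, P(strain 2) ≈ 0.5435, P(strain 3) ≈ 0.3261
After 'present': normaliser = 0.45·0.1304 + 0.25·0.5435 + 0.75·0.3261; P(strain 1) ≈ 0.1337, P(strain 2) ≈ 0.3094, P(strain 3) ≈ 0.5569
After 'present': normaliser = 0.45·0.1337 + 0.25·0.3094 + 0.75·0.5569; P(strain 1) ≈ 0.1083, P(strain 2) ≈ 0.1393, P(strain 3) ≈ 0.7523
After 'present': normaliser = 0.45·0.1083 + 0.25·0.1393 + 0.75·0.7523; P(strain 1) ≈ 0.0753, P(strain 2) ≈ 0.0538, P(strain 3) ≈ 0.8710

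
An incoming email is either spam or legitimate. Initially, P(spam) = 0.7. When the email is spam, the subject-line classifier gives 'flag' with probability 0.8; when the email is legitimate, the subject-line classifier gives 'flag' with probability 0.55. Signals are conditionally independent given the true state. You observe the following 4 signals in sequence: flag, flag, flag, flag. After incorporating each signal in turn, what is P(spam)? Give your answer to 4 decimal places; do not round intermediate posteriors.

0.9126

After 'flag': P(spam) = 0.8·0.7000 / (0.8·0.7000 + 0.55·0.3000) ≈ 0.7724
After 'flag': P(spam) = 0.8·0.7724 / (0.8·0.7724 + 0.55·0.2276) ≈ 0.8316
After 'flag': P(spam) = 0.8·0.8316 / (0.8·0.8316 + 0.55·0.1684) ≈ 0.8778
After 'flag': P(spam) = 0.8·0.8778 / (0.8·0.8778 + 0.55·0.1222) ≈ 0.9126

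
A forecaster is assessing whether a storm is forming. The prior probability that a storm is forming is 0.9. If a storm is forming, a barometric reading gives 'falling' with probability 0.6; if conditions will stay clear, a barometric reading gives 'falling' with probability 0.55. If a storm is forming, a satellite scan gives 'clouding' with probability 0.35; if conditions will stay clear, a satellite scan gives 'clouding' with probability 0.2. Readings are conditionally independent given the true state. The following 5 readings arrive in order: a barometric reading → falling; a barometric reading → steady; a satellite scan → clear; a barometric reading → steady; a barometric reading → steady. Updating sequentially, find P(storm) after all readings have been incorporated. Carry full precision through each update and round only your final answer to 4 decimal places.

0.8485

After a barometric reading='falling': P(storm) = 0.6·0.9000 / (0.6·0.9000 + 0.55·0.1000) ≈ 0.9076
After a barometric reading='steady': P(storm) = 0.4·0.9076 / (0.4·0.9076 + 0.45·0.0924) ≈ 0.8972
After a satellite scan='clear': P(storm) = 0.65·0.8972 / (0.65·0.8972 + 0.8·0.1028) ≈ 0.8764
After a barometric reading='steady': P(storm) = 0.4·0.8764 / (0.4·0.8764 + 0.45·0.1236) ≈ 0.8631
After a barometric reading='steady': P(storm) = 0.4·0.8631 / (0.4·0.8631 + 0.45·0.1369) ≈ 0.8485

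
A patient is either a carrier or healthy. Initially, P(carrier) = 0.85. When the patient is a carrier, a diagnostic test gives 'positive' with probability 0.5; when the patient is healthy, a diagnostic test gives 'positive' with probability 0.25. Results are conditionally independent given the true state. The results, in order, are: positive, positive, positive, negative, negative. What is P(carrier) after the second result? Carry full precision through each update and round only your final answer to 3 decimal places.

0.958

After 'positive': P(carrier) = 0.5·0.8500 / (0.5·0.8500 + 0.25·0.1500) ≈ 0.9189
After 'positive': P(carrier) = 0.5·0.9189 / (0.5·0.9189 + 0.25·0.0811) ≈ 0.9577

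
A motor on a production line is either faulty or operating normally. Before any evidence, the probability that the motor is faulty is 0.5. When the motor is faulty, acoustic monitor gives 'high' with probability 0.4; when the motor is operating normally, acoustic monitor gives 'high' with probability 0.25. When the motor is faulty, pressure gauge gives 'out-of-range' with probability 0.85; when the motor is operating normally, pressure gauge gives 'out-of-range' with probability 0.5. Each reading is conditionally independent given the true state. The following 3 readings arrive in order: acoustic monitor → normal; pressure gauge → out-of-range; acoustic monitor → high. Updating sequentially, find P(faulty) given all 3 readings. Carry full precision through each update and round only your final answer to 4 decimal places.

0.6851

Apply Bayes' rule sequentially, carrying P(faulty) forward.
After acoustic monitor='normal': P(faulty) = 0.6·0.5000 / (0.6·0.5000 + 0.75·0.5000) ≈ 0.4444
After pressure gauge='out-of-range': P(faulty) = 0.85·0.4444 / (0.85·0.4444 + 0.5·0.5556) ≈ 0.5763
After acoustic monitor='high': P(faulty) = 0.4·0.5763 / (0.4·0.5763 + 0.25·0.4237) ≈ 0.6851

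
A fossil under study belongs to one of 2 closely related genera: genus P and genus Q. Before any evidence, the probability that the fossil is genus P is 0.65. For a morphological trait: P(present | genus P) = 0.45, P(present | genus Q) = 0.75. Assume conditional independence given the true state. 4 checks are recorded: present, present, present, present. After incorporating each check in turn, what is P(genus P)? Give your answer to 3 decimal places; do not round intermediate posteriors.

Apply Bayes' rule sequentially, carrying P(genus P) forward.
After 'present': P(genus P) = 0.45·0.6500 / (0.45·0.6500 + 0.75·0.3500) ≈ 0.5270
After 'present': P(genus P) = 0.45·0.5270 / (0.45·0.5270 + 0.75·0.4730) ≈ 0.4007
After 'present': P(genus P) = 0.45·0.4007 / (0.45·0.4007 + 0.75·0.5993) ≈ 0.2863
After 'present': P(genus P) = 0.45·0.2863 / (0.45·0.2863 + 0.75·0.7137) ≈ 0.1940

0.194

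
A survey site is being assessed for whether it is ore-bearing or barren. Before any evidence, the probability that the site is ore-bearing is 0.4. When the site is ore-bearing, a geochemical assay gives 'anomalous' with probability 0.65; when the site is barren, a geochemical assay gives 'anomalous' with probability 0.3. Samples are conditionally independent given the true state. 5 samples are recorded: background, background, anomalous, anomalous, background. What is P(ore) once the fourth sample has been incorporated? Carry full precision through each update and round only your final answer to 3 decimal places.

After 'background': P(ore) = 0.35·0.4000 / (0.35·0.4000 + 0.7·0.6000) ≈ 0.2500
After 'background': P(ore) = 0.35·0.2500 / (0.35·0.2500 + 0.7·0.7500) ≈ 0.1429
After 'anomalous': P(ore) = 0.65·0.1429 / (0.65·0.1429 + 0.3·0.8571) ≈ 0.2653
After 'anomalous': P(ore) = 0.65·0.2653 / (0.65·0.2653 + 0.3·0.7347) ≈ 0.4390

0.439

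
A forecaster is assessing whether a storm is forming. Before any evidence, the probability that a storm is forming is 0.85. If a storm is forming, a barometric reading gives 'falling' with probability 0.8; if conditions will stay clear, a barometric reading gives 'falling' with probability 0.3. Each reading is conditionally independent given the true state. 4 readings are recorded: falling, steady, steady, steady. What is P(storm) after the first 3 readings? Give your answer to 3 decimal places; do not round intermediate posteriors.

After 'falling': P(storm) = 0.8·0.8500 / (0.8·0.8500 + 0.3·0.1500) ≈ 0.9379
After 'steady': P(storm) = 0.2·0.9379 / (0.2·0.9379 + 0.7·0.0621) ≈ 0.8119
After 'steady': P(storm) = 0.2·0.8119 / (0.2·0.8119 + 0.7·0.1881) ≈ 0.5523

0.552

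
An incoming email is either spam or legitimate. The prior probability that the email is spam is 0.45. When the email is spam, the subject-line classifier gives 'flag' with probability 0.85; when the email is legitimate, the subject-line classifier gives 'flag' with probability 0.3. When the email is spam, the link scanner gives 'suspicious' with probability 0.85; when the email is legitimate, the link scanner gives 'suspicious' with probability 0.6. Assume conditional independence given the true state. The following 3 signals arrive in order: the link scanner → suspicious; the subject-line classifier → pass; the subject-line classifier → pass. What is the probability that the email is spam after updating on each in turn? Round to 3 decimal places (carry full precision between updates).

0.051

Each posterior becomes the prior for the next update.
After the link scanner='suspicious': P(spam) = 0.85·0.4500 / (0.85·0.4500 + 0.6·0.5500) ≈ 0.5368
After the subject-line classifier='pass': P(spam) = 0.15·0.5368 / (0.15·0.5368 + 0.7·0.4632) ≈ 0.1990
After the subject-line classifier='pass': P(spam) = 0.15·0.1990 / (0.15·0.1990 + 0.7·0.8010) ≈ 0.0505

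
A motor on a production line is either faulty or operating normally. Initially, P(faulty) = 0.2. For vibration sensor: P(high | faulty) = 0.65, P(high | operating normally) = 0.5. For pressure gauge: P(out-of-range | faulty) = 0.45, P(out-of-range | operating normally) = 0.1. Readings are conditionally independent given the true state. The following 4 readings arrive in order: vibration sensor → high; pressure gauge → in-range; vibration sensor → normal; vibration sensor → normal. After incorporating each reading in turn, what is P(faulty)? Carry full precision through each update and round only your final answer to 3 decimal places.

0.089

Each posterior becomes the prior for the next update.
After vibration sensor='high': P(faulty) = 0.65·0.2000 / (0.65·0.2000 + 0.5·0.8000) ≈ 0.2453
After pressure gauge='in-range': P(faulty) = 0.55·0.2453 / (0.55·0.2453 + 0.9·0.7547) ≈ 0.1657
After vibration sensor='normal': P(faulty) = 0.35·0.1657 / (0.35·0.1657 + 0.5·0.8343) ≈ 0.1221
After vibration sensor='normal': P(faulty) = 0.35·0.1221 / (0.35·0.1221 + 0.5·0.8779) ≈ 0.0887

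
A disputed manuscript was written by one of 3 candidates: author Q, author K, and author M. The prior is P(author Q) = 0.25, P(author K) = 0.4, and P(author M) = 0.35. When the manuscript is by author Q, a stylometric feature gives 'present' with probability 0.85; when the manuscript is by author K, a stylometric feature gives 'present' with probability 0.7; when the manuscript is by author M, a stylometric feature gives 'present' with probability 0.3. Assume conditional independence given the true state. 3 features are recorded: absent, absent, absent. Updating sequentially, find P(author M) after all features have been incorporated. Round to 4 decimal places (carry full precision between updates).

0.9116

Each posterior becomes the prior for the next update.
After 'absent': normaliser = 0.15·0.2500 + 0.3·0.4000 + 0.7·0.3500; P(author Q) ≈ 0.0932, P(author K) ≈ 0.2981, P(author M) ≈ 0.6087
After 'absent': normaliser = 0.15·0.0932 + 0.3·0.2981 + 0.7·0.6087; P(author Q) ≈ 0.0264, P(author K) ≈ 0.1689, P(author M) ≈ 0.8047
After 'absent': normaliser = 0.15·0.0264 + 0.3·0.1689 + 0.7·0.8047; P(author Q) ≈ 0.0064, P(author K) ≈ 0.0820, P(author M) ≈ 0.9116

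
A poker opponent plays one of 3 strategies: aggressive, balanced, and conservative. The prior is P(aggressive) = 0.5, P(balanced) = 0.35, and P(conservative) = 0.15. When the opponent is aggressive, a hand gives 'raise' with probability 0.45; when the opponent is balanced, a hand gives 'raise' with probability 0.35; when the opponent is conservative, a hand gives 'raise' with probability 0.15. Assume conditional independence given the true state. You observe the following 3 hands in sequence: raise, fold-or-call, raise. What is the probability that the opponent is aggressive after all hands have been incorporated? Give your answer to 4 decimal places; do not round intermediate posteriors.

After 'raise': normaliser = 0.45·0.5000 + 0.35·0.3500 + 0.15·0.1500; P(aggressive) ≈ 0.6081, P(balanced) ≈ 0.3311, P(conservative) ≈ 0.0608
After 'fold-or-call': normaliser = 0.55·0.6081 + 0.65·0.3311 + 0.85·0.0608; P(aggressive) ≈ 0.5562, P(balanced) ≈ 0.3579, P(conservative) ≈ 0.0860
After 'raise': normaliser = 0.45·0.5562 + 0.35·0.3579 + 0.15·0.0860; P(aggressive) ≈ 0.6443, P(balanced) ≈ 0.3225, P(conservative) ≈ 0.0332

0.6443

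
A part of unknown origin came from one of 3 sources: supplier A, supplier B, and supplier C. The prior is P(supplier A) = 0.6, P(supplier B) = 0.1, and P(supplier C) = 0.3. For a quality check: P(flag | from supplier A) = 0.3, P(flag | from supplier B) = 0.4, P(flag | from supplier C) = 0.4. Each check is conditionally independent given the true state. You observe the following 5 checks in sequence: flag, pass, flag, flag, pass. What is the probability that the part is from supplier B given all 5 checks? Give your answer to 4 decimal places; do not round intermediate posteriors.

0.1343

After 'flag': normaliser = 0.3·0.6000 + 0.4·0.1000 + 0.4·0.3000; P(supplier A) ≈ 0.5294, P(supplier B) ≈ 0.1176, P(supplier C) ≈ 0.3529
After 'pass': normaliser = 0.7·0.5294 + 0.6·0.1176 + 0.6·0.3529; P(supplier A) ≈ 0.5676, P(supplier B) ≈ 0.1081, P(supplier C) ≈ 0.3243
After 'flag': normaliser = 0.3·0.5676 + 0.4·0.1081 + 0.4·0.3243; P(supplier A) ≈ 0.4961, P(supplier B) ≈ 0.1260, P(supplier C) ≈ 0.3780
After 'flag': normaliser = 0.3·0.4961 + 0.4·0.1260 + 0.4·0.3780; P(supplier A) ≈ 0.4247, P(supplier B) ≈ 0.1438, P(supplier C) ≈ 0.4315
After 'pass': normaliser = 0.7·0.4247 + 0.6·0.1438 + 0.6·0.4315; P(supplier A) ≈ 0.4627, P(supplier B) ≈ 0.1343, P(supplier C) ≈ 0.4029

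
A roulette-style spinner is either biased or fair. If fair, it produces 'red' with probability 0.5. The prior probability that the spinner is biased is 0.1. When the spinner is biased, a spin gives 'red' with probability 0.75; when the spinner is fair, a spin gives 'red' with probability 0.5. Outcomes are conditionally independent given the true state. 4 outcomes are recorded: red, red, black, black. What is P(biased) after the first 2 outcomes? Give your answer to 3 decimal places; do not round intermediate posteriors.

After 'red': P(biased) = 0.75·0.1000 / (0.75·0.1000 + 0.5·0.9000) ≈ 0.1429
After 'red': P(biased) = 0.75·0.1429 / (0.75·0.1429 + 0.5·0.8571) ≈ 0.2000

0.200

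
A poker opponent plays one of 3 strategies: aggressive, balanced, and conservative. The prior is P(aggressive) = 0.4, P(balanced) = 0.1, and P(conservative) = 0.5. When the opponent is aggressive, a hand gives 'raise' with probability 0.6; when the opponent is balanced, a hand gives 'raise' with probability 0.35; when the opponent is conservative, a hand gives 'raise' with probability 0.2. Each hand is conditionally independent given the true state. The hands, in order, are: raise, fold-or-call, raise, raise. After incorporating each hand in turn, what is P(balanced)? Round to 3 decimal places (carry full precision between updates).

Each posterior becomes the prior for the next update.
After 'raise': normaliser = 0.6·0.4000 + 0.35·0.1000 + 0.2·0.5000; P(aggressive) ≈ 0.6400, P(balanced) ≈ 0.0933, P(conservative) ≈ 0.2667
After 'fold-or-call': normaliser = 0.4·0.6400 + 0.65·0.0933 + 0.8·0.2667; P(aggressive) ≈ 0.4830, P(balanced) ≈ 0.1145, P(conservative) ≈ 0.4025
After 'raise': normaliser = 0.6·0.4830 + 0.35·0.1145 + 0.2·0.4025; P(aggressive) ≈ 0.7062, P(balanced) ≈ 0.0976, P(conservative) ≈ 0.1962
After 'raise': normaliser = 0.6·0.7062 + 0.35·0.0976 + 0.2·0.1962; P(aggressive) ≈ 0.8523, P(balanced) ≈ 0.0687, P(conservative) ≈ 0.0789

0.069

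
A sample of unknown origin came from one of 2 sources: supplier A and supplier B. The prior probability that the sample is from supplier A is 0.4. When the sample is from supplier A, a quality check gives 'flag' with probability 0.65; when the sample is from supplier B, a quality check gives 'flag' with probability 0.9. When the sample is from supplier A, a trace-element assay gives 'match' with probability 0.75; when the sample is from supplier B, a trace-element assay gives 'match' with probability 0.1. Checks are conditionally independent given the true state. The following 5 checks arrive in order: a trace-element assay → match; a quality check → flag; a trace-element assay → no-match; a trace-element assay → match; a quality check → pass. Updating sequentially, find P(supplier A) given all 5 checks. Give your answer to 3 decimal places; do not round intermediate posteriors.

Each posterior becomes the prior for the next update.
After a trace-element assay='match': P(supplier A) = 0.75·0.4000 / (0.75·0.4000 + 0.1·0.6000) ≈ 0.8333
After a quality check='flag': P(supplier A) = 0.65·0.8333 / (0.65·0.8333 + 0.9·0.1667) ≈ 0.7831
After a trace-element assay='no-match': P(supplier A) = 0.25·0.7831 / (0.25·0.7831 + 0.9·0.2169) ≈ 0.5008
After a trace-element assay='match': P(supplier A) = 0.75·0.5008 / (0.75·0.5008 + 0.1·0.4992) ≈ 0.8827
After a quality check='pass': P(supplier A) = 0.35·0.8827 / (0.35·0.8827 + 0.1·0.1173) ≈ 0.9634

0.963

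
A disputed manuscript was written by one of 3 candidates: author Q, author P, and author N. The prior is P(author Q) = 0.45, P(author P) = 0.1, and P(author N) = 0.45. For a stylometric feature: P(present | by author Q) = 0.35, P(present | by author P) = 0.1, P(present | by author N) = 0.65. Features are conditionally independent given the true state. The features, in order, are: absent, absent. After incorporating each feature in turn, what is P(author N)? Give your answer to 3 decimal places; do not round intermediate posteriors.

0.169

Each posterior becomes the prior for the next update.
After 'absent': normaliser = 0.65·0.4500 + 0.9·0.1000 + 0.35·0.4500; P(author Q) ≈ 0.5417, P(author P) ≈ 0.1667, P(author N) ≈ 0.2917
After 'absent': normaliser = 0.65·0.5417 + 0.9·0.1667 + 0.35·0.2917; P(author Q) ≈ 0.5828, P(author P) ≈ 0.2483, P(author N) ≈ 0.1690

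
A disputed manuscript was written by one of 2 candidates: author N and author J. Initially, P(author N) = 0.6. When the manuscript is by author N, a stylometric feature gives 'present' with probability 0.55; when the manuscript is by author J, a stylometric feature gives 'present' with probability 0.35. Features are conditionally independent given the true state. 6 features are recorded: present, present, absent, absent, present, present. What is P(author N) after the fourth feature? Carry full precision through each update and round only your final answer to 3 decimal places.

0.640

Each posterior becomes the prior for the next update.
After 'present': P(author N) = 0.55·0.6000 / (0.55·0.6000 + 0.35·0.4000) ≈ 0.7021
After 'present': P(author N) = 0.55·0.7021 / (0.55·0.7021 + 0.35·0.2979) ≈ 0.7874
After 'absent': P(author N) = 0.45·0.7874 / (0.45·0.7874 + 0.65·0.2126) ≈ 0.7194
After 'absent': P(author N) = 0.45·0.7194 / (0.45·0.7194 + 0.65·0.2806) ≈ 0.6397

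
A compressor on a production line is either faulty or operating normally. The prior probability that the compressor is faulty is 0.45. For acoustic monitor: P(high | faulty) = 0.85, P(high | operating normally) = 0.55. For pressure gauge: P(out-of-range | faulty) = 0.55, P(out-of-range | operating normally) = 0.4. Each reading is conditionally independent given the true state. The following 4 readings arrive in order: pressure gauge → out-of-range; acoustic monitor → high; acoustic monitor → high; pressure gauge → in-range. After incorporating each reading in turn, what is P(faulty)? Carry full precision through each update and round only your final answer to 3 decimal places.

0.668

After pressure gauge='out-of-range': P(faulty) = 0.55·0.4500 / (0.55·0.4500 + 0.4·0.5500) ≈ 0.5294
After acoustic monitor='high': P(faulty) = 0.85·0.5294 / (0.85·0.5294 + 0.55·0.4706) ≈ 0.6349
After acoustic monitor='high': P(faulty) = 0.85·0.6349 / (0.85·0.6349 + 0.55·0.3651) ≈ 0.7288
After pressure gauge='in-range': P(faulty) = 0.45·0.7288 / (0.45·0.7288 + 0.6·0.2712) ≈ 0.6684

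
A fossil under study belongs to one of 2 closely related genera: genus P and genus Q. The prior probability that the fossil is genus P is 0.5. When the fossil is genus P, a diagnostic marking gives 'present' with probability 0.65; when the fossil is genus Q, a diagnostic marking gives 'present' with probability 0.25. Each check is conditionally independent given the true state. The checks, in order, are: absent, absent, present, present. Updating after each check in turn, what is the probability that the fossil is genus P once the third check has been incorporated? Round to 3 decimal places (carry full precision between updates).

0.362

After 'absent': P(genus P) = 0.35·0.5000 / (0.35·0.5000 + 0.75·0.5000) ≈ 0.3182
After 'absent': P(genus P) = 0.35·0.3182 / (0.35·0.3182 + 0.75·0.6818) ≈ 0.1788
After 'present': P(genus P) = 0.65·0.1788 / (0.65·0.1788 + 0.25·0.8212) ≈ 0.3615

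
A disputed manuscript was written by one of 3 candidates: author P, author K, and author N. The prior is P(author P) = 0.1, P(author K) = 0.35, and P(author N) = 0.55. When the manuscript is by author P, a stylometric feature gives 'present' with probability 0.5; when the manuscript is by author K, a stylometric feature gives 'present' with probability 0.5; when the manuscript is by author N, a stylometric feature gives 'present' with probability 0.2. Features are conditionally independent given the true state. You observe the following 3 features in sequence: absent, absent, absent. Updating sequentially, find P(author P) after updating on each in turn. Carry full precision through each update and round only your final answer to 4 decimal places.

0.0370

After 'absent': normaliser = 0.5·0.1000 + 0.5·0.3500 + 0.8·0.5500; P(author P) ≈ 0.0752, P(author K) ≈ 0.2632, P(author N) ≈ 0.6617
After 'absent': normaliser = 0.5·0.0752 + 0.5·0.2632 + 0.8·0.6617; P(author P) ≈ 0.0538, P(author K) ≈ 0.1884, P(author N) ≈ 0.7578
After 'absent': normaliser = 0.5·0.0538 + 0.5·0.1884 + 0.8·0.7578; P(author P) ≈ 0.0370, P(author K) ≈ 0.1295, P(author N) ≈ 0.8335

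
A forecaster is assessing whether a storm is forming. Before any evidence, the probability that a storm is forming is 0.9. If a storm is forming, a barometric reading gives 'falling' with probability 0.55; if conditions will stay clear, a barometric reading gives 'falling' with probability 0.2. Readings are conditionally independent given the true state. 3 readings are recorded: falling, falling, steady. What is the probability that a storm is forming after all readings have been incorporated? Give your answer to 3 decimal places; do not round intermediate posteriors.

Each posterior becomes the prior for the next update.
After 'falling': P(storm) = 0.55·0.9000 / (0.55·0.9000 + 0.2·0.1000) ≈ 0.9612
After 'falling': P(storm) = 0.55·0.9612 / (0.55·0.9612 + 0.2·0.0388) ≈ 0.9855
After 'steady': P(storm) = 0.45·0.9855 / (0.45·0.9855 + 0.8·0.0145) ≈ 0.9745

0.975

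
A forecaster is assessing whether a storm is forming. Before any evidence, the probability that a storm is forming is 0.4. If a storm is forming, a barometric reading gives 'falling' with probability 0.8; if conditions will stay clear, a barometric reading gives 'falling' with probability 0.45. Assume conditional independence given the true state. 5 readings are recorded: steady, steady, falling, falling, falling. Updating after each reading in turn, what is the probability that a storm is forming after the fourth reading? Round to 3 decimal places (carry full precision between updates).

After 'steady': P(storm) = 0.2·0.4000 / (0.2·0.4000 + 0.55·0.6000) ≈ 0.1951
After 'steady': P(storm) = 0.2·0.1951 / (0.2·0.1951 + 0.55·0.8049) ≈ 0.0810
After 'falling': P(storm) = 0.8·0.0810 / (0.8·0.0810 + 0.45·0.9190) ≈ 0.1355
After 'falling': P(storm) = 0.8·0.1355 / (0.8·0.1355 + 0.45·0.8645) ≈ 0.2179

0.218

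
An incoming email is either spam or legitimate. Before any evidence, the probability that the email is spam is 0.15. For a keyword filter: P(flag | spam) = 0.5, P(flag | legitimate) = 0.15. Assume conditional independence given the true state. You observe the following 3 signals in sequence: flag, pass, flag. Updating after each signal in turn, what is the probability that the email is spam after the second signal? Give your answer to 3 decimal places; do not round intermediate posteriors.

0.257

After 'flag': P(spam) = 0.5·0.1500 / (0.5·0.1500 + 0.15·0.8500) ≈ 0.3704
After 'pass': P(spam) = 0.5·0.3704 / (0.5·0.3704 + 0.85·0.6296) ≈ 0.2571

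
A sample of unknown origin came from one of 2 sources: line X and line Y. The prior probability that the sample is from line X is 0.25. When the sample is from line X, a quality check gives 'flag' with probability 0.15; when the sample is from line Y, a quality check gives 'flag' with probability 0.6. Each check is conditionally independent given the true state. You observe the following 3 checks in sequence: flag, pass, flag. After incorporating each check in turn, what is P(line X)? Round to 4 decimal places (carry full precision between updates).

0.0424

Apply Bayes' rule sequentially, carrying P(line X) forward.
After 'flag': P(line X) = 0.15·0.2500 / (0.15·0.2500 + 0.6·0.7500) ≈ 0.0769
After 'pass': P(line X) = 0.85·0.0769 / (0.85·0.0769 + 0.4·0.9231) ≈ 0.1504
After 'flag': P(line X) = 0.15·0.1504 / (0.15·0.1504 + 0.6·0.8496) ≈ 0.0424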